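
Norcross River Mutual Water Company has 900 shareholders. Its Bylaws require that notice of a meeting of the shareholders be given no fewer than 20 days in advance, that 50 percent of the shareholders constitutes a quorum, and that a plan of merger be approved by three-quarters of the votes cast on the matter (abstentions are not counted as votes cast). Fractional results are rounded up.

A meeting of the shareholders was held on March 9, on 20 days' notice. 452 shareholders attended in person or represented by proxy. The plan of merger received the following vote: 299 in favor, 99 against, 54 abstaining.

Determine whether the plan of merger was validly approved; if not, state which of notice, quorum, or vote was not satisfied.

Valid — all requirements satisfied.

Notice: 20 days given; 20 required. Satisfied.
Quorum: 50% of 900 = 450; 452 present. Satisfied.
Vote: requires three-fourths of the votes cast (452 − 54 abstaining = 398); 3/4 of 398 = 298.50, rounded up to 299, so 299 needed; 299 in favor. Satisfied.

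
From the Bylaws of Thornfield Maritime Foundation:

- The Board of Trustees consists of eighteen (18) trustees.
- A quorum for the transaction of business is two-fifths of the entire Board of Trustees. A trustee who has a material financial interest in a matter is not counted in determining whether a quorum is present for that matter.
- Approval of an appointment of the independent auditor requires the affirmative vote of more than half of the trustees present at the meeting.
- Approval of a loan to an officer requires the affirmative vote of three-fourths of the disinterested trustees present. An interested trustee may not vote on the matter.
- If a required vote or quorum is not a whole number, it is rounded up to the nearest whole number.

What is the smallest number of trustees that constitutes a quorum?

8

2/5 of 18 = 7.20, rounded up to 8.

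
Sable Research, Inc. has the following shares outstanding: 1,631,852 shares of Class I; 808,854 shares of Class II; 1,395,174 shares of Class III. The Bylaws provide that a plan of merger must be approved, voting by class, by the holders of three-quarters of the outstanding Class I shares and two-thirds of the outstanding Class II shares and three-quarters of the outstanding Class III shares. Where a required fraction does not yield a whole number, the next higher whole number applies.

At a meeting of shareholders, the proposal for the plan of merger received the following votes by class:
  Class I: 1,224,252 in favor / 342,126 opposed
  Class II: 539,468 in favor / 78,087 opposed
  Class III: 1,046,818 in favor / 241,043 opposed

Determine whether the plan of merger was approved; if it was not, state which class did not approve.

Approved — every class gave the required vote.

Class I: 3/4 of 1631852 = 1223889; 1,223,889 required, 1,224,252 in favor — approved.
Class II: 2/3 of 808854 = 539236; 539,236 required, 539,468 in favor — approved.
Class III: 3/4 of 1395174 = 1046380.50, rounded up to 1046381; 1,046,381 required, 1,046,818 in favor — approved.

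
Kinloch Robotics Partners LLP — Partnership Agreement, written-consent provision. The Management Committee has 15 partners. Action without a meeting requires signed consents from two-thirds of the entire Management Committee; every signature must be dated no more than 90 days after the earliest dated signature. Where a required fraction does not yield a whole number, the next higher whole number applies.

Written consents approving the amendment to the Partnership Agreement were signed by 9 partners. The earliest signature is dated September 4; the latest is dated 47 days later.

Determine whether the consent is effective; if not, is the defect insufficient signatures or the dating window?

Not effective — insufficient signatures.

Signatures required: two-thirds of 15 — 2/3 of 15 = 10, so 10 needed; 9 signed. Insufficient.
Dating window: the latest signature is 47 days after the earliest; the limit is 90 days. Within the window.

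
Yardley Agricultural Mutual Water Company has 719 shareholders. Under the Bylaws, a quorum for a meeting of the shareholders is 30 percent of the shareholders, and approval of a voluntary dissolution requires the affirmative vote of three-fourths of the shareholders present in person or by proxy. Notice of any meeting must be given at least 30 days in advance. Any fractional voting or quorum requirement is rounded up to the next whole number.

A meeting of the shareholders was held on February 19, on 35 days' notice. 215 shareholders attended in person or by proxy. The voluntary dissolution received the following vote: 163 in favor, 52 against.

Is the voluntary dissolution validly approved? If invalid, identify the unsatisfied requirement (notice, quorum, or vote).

Notice: 35 days given; 30 required. Satisfied.
Quorum: 30% of 719 = 215.70, rounded up to 216; 215 present. Not satisfied.
Vote: requires three-fourths of those present (215); 3/4 of 215 = 161.25, rounded up to 162, so 162 needed; 163 in favor. Satisfied.

Invalid — quorum requirement not satisfied.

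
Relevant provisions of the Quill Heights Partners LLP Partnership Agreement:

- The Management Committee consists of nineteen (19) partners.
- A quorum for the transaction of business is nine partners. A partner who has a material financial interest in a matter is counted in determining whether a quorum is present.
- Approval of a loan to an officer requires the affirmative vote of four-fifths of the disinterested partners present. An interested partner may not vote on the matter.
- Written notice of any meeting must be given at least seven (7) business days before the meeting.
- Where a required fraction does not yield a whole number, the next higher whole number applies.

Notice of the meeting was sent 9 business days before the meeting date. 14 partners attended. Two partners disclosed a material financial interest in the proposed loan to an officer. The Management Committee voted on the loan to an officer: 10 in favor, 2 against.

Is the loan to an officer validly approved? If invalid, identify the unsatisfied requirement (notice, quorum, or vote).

Notice: 9 business days given; 7 required (9 ≥ 7). Satisfied.
Quorum: 14 present (interested partners count toward quorum); quorum is 9. Satisfied.
Vote: the loan to an officer requires four-fifths of the disinterested partners present (14 − 2 = 12). 4/5 of 12 = 9.60, rounded up to 10, so 10 affirmative votes are needed; 10 voted in favor. Satisfied.

Valid — all requirements satisfied.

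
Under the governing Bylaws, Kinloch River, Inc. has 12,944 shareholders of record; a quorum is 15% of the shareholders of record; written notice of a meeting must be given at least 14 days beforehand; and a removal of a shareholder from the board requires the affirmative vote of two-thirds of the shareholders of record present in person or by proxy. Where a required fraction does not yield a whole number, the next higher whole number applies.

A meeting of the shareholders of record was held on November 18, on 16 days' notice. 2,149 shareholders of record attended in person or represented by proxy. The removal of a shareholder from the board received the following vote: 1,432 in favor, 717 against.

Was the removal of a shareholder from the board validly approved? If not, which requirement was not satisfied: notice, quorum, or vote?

Invalid — vote requirement not satisfied.

Notice: 16 days given; 14 required. Satisfied.
Quorum: 15% of 12,944 = 1,941.60, rounded up to 1,942; 2,149 present. Satisfied.
Vote: requires two-thirds of those present (2,149); 2/3 of 2149 = 1432.67, rounded up to 1433, so 1,433 needed; 1,432 in favor. Not satisfied.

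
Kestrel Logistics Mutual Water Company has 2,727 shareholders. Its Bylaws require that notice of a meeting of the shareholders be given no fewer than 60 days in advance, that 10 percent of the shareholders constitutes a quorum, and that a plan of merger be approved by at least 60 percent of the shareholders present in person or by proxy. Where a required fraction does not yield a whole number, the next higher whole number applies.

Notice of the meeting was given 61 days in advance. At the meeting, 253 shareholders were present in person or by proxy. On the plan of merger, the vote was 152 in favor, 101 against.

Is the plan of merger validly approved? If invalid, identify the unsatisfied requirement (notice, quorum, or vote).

Notice: 61 days given; 60 required. Satisfied.
Quorum: 10% of 2,727 = 272.70, rounded up to 273; 253 present. Not satisfied.
Vote: requires three-fifths of those present (253); 3/5 of 253 = 151.80, rounded up to 152, so 152 needed; 152 in favor. Satisfied.

Invalid — quorum requirement not satisfied.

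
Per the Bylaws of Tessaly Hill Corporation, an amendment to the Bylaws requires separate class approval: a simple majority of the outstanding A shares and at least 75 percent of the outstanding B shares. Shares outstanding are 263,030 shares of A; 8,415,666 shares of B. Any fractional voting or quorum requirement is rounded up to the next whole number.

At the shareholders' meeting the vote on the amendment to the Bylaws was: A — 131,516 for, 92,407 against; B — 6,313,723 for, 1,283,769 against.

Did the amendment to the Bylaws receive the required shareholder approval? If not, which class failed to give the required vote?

A: a majority of 263030 is 131516; 131,516 required, 131,516 in favor — approved.
B: 3/4 of 8415666 = 6311749.50, rounded up to 6311750; 6,311,750 required, 6,313,723 in favor — approved.

Approved — every class gave the required vote.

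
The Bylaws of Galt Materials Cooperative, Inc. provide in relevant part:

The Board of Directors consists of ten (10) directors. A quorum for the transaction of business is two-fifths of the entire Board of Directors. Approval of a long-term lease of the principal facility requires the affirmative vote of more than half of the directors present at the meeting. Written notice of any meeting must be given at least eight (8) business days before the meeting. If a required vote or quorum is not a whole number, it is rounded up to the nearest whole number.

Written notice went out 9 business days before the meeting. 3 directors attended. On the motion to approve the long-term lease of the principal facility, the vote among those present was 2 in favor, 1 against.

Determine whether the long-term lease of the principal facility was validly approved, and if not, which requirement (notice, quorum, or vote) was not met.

Notice: 9 business days given; 8 required (9 ≥ 8). Satisfied.
Quorum: 3 present; quorum is 4. Not satisfied.
Vote: the long-term lease of the principal facility requires a majority of the directors present (3). A majority of 3 is 2, so 2 affirmative votes are needed; 2 voted in favor. Satisfied. (Moot — without a quorum no business can be validly transacted.)

Invalid — quorum requirement not satisfied.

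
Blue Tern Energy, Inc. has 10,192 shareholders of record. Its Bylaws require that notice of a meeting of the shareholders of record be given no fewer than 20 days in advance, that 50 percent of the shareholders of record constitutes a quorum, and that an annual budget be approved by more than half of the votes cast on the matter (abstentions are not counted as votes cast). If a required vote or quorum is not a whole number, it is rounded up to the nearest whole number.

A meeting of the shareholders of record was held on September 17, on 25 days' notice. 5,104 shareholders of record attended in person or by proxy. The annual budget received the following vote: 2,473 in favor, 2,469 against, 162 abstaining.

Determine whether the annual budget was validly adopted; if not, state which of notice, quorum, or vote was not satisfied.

Notice: 25 days given; 20 required. Satisfied.
Quorum: 50% of 10,192 = 5,096; 5,104 present. Satisfied.
Vote: requires a majority of the votes cast (5,104 − 162 abstaining = 4,942); a majority of 4942 is 2472, so 2,472 needed; 2,473 in favor. Satisfied.

Valid — all requirements satisfied.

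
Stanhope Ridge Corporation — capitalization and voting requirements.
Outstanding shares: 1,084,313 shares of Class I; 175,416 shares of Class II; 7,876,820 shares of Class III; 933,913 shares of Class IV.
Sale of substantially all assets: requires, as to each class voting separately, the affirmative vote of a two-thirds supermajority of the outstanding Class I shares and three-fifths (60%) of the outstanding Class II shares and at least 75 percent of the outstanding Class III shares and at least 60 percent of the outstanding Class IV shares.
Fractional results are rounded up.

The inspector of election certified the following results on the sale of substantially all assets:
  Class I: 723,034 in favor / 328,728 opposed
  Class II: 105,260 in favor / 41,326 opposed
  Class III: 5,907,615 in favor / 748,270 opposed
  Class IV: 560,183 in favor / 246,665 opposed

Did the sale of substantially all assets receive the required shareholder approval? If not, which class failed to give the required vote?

Class I: 2/3 of 1084313 = 722875.33, rounded up to 722876; 722,876 required, 723,034 in favor — approved.
Class II: 3/5 of 175416 = 105249.60, rounded up to 105250; 105,250 required, 105,260 in favor — approved.
Class III: 3/4 of 7876820 = 5907615; 5,907,615 required, 5,907,615 in favor — approved.
Class IV: 3/5 of 933913 = 560347.80, rounded up to 560348; 560,348 required, 560,183 in favor — not approved.

Not approved — the Class IV shares did not give the required vote.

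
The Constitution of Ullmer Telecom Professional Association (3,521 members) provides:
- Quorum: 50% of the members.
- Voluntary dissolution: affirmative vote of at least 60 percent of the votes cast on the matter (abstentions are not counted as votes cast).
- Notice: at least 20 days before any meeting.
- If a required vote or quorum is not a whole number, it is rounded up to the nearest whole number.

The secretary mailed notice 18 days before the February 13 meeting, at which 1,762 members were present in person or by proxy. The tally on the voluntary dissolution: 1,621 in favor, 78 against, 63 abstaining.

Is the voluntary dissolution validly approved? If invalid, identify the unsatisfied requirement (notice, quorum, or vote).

Notice: 18 days given; 20 required. Not satisfied.
Quorum: 50% of 3,521 = 1,760.50, rounded up to 1,761; 1,762 present. Satisfied.
Vote: requires three-fifths of the votes cast (1,762 − 63 abstaining = 1,699); 3/5 of 1699 = 1019.40, rounded up to 1020, so 1,020 needed; 1,621 in favor. Satisfied.

Invalid — notice requirement not satisfied.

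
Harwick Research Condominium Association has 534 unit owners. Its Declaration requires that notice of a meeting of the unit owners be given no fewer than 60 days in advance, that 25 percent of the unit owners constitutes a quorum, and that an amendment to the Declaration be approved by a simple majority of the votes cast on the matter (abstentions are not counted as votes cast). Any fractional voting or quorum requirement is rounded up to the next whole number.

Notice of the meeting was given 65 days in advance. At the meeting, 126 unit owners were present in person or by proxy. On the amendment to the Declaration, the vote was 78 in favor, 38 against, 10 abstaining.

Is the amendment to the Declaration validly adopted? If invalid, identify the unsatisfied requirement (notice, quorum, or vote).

Invalid — quorum requirement not satisfied.

Notice: 65 days given; 60 required. Satisfied.
Quorum: 25% of 534 = 133.50, rounded up to 134; 126 present. Not satisfied.
Vote: requires a majority of the votes cast (126 − 10 abstaining = 116); a majority of 116 is 59, so 59 needed; 78 in favor. Satisfied.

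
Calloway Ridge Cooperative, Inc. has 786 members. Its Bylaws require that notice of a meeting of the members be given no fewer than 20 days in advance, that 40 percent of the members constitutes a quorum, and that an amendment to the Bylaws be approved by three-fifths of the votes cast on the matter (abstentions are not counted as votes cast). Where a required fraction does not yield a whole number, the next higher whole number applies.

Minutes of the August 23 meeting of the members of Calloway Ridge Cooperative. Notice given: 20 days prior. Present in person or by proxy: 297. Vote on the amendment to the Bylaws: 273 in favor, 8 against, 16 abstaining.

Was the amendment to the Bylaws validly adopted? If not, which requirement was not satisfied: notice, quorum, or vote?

Notice: 20 days given; 20 required. Satisfied.
Quorum: 40% of 786 = 314.40, rounded up to 315; 297 present. Not satisfied.
Vote: requires three-fifths of the votes cast (297 − 16 abstaining = 281); 3/5 of 281 = 168.60, rounded up to 169, so 169 needed; 273 in favor. Satisfied.

Invalid — quorum requirement not satisfied.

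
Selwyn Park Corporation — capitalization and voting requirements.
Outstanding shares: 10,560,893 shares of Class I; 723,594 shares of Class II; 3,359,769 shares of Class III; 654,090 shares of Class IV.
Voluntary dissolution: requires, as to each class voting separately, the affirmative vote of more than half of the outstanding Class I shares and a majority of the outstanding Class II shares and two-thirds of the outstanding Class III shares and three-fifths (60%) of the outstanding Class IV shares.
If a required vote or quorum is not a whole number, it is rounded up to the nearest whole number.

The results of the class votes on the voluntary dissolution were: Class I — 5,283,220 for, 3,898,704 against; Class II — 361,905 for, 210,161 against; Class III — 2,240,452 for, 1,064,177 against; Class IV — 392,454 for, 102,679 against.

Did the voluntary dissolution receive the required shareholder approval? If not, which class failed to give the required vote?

Class I: a majority of 10560893 is 5280447; 5,280,447 required, 5,283,220 in favor — approved.
Class II: a majority of 723594 is 361798; 361,798 required, 361,905 in favor — approved.
Class III: 2/3 of 3359769 = 2239846; 2,239,846 required, 2,240,452 in favor — approved.
Class IV: 3/5 of 654090 = 392454; 392,454 required, 392,454 in favor — approved.

Approved — every class gave the required vote.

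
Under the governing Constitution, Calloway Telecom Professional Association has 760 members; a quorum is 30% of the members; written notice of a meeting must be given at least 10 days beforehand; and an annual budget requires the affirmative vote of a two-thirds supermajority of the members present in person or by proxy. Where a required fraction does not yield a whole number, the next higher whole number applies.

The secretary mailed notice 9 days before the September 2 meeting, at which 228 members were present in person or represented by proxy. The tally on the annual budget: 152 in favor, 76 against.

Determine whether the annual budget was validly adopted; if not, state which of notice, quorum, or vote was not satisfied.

Notice: 9 days given; 10 required. Not satisfied.
Quorum: 30% of 760 = 228; 228 present. Satisfied.
Vote: requires two-thirds of those present (228); 2/3 of 228 = 152, so 152 needed; 152 in favor. Satisfied.

Invalid — notice requirement not satisfied.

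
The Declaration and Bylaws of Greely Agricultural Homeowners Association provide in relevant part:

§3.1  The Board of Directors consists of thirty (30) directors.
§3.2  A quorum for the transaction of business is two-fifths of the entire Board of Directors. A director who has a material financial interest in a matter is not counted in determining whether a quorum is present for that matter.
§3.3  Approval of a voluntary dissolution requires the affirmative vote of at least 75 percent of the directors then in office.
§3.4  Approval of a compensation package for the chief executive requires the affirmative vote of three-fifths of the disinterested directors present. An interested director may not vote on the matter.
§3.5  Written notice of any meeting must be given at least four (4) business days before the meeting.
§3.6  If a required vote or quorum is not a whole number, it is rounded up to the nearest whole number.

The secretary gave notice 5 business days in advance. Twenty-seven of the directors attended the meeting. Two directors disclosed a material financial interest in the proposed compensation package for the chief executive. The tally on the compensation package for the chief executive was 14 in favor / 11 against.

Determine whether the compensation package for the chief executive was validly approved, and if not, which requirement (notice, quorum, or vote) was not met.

Notice: 5 business days given; 4 required (5 ≥ 4). Satisfied.
Quorum: 27 present, but the 2 interested directors do not count, leaving 25. Quorum is 12. Satisfied.
Vote: the compensation package for the chief executive requires three-fifths of the disinterested directors present (27 − 2 = 25). 3/5 of 25 = 15, so 15 affirmative votes are needed; 14 voted in favor. Not satisfied.

Invalid — vote requirement not satisfied.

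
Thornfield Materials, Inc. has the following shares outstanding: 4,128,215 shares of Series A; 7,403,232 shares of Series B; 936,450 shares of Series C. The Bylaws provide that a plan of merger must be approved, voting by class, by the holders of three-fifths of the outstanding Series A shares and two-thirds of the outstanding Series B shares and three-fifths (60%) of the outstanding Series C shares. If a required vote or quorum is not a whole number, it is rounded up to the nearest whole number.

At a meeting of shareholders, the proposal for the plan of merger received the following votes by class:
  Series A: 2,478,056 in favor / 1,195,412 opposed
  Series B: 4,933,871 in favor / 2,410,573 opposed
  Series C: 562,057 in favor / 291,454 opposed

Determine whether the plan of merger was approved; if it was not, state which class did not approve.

Not approved — the Series B shares did not give the required vote.

Series A: 3/5 of 4128215 = 2476929; 2,476,929 required, 2,478,056 in favor — approved.
Series B: 2/3 of 7403232 = 4935488; 4,935,488 required, 4,933,871 in favor — not approved.
Series C: 3/5 of 936450 = 561870; 561,870 required, 562,057 in favor — approved.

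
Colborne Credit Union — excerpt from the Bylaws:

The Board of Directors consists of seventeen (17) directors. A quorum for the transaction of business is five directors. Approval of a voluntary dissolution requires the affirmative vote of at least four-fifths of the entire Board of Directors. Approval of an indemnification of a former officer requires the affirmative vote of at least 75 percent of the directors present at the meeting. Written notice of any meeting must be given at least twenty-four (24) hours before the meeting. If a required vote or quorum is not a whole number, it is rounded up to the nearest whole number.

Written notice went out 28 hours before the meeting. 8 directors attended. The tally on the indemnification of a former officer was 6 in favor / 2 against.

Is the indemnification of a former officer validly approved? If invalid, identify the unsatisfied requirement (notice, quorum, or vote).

Notice: 28 hours given; 24 required (28 ≥ 24). Satisfied.
Quorum: 8 present; quorum is 5. Satisfied.
Vote: the indemnification of a former officer requires three-fourths of the directors present (8). 3/4 of 8 = 6, so 6 affirmative votes are needed; 6 voted in favor. Satisfied.

Valid — all requirements satisfied.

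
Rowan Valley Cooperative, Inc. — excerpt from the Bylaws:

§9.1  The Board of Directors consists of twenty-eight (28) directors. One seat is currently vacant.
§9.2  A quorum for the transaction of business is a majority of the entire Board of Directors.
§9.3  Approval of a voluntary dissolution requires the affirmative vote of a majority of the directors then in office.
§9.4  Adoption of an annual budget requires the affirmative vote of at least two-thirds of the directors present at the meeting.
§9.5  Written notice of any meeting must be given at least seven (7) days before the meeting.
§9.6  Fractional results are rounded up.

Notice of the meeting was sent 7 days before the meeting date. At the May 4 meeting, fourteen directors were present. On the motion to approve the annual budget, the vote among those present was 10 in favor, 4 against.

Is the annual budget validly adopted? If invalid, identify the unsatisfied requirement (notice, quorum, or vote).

Invalid — quorum requirement not satisfied.

Notice: 7 days given; 7 required (7 ≥ 7). Satisfied.
Quorum: 14 present; quorum is 15. Not satisfied.
Vote: the annual budget requires two-thirds of the directors present (14). 2/3 of 14 = 9.33, rounded up to 10, so 10 affirmative votes are needed; 10 voted in favor. Satisfied. (Moot — without a quorum no business can be validly transacted.)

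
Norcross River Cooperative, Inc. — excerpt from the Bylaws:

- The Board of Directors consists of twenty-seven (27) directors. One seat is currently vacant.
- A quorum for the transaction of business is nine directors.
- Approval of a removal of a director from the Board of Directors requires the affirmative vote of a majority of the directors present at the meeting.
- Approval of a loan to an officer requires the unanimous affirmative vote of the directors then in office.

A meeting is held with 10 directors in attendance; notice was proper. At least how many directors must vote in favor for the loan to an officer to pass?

26

The loan to an officer requires the unanimous vote of the directors then in office (26).
Unanimous means all 26.
(Only 10 can vote, so the loan to an officer cannot pass at this meeting, but the required vote is still 26.)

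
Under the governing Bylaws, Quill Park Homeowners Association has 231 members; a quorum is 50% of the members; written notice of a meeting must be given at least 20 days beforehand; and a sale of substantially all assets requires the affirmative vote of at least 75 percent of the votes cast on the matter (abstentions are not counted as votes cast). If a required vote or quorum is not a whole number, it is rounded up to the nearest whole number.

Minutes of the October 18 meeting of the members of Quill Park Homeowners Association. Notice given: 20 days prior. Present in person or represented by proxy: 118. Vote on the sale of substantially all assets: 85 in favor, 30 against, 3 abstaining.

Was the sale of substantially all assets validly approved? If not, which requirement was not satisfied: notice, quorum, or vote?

Invalid — vote requirement not satisfied.

Notice: 20 days given; 20 required. Satisfied.
Quorum: 50% of 231 = 115.50, rounded up to 116; 118 present. Satisfied.
Vote: requires three-fourths of the votes cast (118 − 3 abstaining = 115); 3/4 of 115 = 86.25, rounded up to 87, so 87 needed; 85 in favor. Not satisfied.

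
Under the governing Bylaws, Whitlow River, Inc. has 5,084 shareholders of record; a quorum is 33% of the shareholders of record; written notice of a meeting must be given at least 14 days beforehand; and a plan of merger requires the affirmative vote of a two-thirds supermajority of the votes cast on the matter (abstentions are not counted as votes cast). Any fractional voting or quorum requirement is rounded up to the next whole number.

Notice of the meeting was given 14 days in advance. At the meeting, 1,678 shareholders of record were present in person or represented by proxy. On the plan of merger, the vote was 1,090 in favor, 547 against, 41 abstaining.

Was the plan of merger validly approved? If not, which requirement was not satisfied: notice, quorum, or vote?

Invalid — vote requirement not satisfied.

Notice: 14 days given; 14 required. Satisfied.
Quorum: 33% of 5,084 = 1,677.72, rounded up to 1,678; 1,678 present. Satisfied.
Vote: requires two-thirds of the votes cast (1,678 − 41 abstaining = 1,637); 2/3 of 1637 = 1091.33, rounded up to 1092, so 1,092 needed; 1,090 in favor. Not satisfied.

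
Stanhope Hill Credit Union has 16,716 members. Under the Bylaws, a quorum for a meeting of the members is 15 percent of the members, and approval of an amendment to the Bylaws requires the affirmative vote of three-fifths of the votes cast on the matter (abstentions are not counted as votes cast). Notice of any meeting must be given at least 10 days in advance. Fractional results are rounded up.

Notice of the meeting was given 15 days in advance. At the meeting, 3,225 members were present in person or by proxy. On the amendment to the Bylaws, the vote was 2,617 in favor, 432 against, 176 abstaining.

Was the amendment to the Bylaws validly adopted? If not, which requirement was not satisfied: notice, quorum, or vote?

Valid — all requirements satisfied.

Notice: 15 days given; 10 required. Satisfied.
Quorum: 15% of 16,716 = 2,507.40, rounded up to 2,508; 3,225 present. Satisfied.
Vote: requires three-fifths of the votes cast (3,225 − 176 abstaining = 3,049); 3/5 of 3049 = 1829.40, rounded up to 1830, so 1,830 needed; 2,617 in favor. Satisfied.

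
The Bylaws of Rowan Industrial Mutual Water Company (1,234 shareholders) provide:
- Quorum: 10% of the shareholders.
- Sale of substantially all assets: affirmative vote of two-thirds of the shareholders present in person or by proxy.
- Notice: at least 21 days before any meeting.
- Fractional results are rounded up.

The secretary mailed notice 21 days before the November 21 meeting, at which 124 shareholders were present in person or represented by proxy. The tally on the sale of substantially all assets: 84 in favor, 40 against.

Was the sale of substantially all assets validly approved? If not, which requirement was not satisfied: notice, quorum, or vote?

Notice: 21 days given; 21 required. Satisfied.
Quorum: 10% of 1,234 = 123.40, rounded up to 124; 124 present. Satisfied.
Vote: requires two-thirds of those present (124); 2/3 of 124 = 82.67, rounded up to 83, so 83 needed; 84 in favor. Satisfied.

Valid — all requirements satisfied.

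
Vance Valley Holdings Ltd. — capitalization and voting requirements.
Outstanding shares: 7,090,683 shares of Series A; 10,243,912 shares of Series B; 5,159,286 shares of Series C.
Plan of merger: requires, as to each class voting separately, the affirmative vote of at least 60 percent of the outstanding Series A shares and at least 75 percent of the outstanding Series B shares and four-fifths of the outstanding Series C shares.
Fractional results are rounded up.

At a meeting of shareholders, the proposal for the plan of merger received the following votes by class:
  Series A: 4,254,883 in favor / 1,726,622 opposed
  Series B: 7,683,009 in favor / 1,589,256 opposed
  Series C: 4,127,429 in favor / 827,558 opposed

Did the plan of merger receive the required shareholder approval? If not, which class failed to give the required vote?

Series A: 3/5 of 7090683 = 4254409.80, rounded up to 4254410; 4,254,410 required, 4,254,883 in favor — approved.
Series B: 3/4 of 10243912 = 7682934; 7,682,934 required, 7,683,009 in favor — approved.
Series C: 4/5 of 5159286 = 4127428.80, rounded up to 4127429; 4,127,429 required, 4,127,429 in favor — approved.

Approved — every class gave the required vote.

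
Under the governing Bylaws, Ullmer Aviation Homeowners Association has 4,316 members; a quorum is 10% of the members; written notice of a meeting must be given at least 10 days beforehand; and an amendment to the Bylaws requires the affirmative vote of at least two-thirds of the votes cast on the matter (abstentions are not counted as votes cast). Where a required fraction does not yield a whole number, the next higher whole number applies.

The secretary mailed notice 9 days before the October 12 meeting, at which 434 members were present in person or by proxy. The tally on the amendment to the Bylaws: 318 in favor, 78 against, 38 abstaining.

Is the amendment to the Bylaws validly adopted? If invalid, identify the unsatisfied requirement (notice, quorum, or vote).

Invalid — notice requirement not satisfied.

Notice: 9 days given; 10 required. Not satisfied.
Quorum: 10% of 4,316 = 431.60, rounded up to 432; 434 present. Satisfied.
Vote: requires two-thirds of the votes cast (434 − 38 abstaining = 396); 2/3 of 396 = 264, so 264 needed; 318 in favor. Satisfied.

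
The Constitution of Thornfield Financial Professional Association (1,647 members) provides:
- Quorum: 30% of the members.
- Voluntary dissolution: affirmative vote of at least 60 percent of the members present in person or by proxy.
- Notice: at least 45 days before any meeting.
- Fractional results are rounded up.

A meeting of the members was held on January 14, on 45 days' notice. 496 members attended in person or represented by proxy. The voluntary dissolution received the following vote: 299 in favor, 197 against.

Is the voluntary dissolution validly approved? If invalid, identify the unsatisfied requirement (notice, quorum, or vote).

Valid — all requirements satisfied.

Notice: 45 days given; 45 required. Satisfied.
Quorum: 30% of 1,647 = 494.10, rounded up to 495; 496 present. Satisfied.
Vote: requires three-fifths of those present (496); 3/5 of 496 = 297.60, rounded up to 298, so 298 needed; 299 in favor. Satisfied.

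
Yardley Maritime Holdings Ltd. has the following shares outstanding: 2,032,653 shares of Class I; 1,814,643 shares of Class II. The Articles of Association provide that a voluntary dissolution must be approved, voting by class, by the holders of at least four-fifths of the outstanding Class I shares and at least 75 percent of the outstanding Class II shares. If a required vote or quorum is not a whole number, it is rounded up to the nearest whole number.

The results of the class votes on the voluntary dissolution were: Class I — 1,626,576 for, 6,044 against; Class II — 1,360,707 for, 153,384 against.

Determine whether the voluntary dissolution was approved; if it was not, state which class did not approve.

Class I: 4/5 of 2032653 = 1626122.40, rounded up to 1626123; 1,626,123 required, 1,626,576 in favor — approved.
Class II: 3/4 of 1814643 = 1360982.25, rounded up to 1360983; 1,360,983 required, 1,360,707 in favor — not approved.

Not approved — the Class II shares did not give the required vote.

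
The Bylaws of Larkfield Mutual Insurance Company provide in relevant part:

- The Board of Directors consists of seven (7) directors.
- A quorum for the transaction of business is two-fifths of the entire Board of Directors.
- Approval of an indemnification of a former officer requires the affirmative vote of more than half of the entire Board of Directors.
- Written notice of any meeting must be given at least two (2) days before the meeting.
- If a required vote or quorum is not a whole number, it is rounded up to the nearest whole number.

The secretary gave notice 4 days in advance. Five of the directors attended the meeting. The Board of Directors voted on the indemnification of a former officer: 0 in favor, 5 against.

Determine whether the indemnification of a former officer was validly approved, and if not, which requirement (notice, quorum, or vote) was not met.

Invalid — vote requirement not satisfied.

Notice: 4 days given; 2 required (4 ≥ 2). Satisfied.
Quorum: 5 present; quorum is 3. Satisfied.
Vote: the indemnification of a former officer requires a majority of the entire Board of Directors (7). A majority of 7 is 4, so 4 affirmative votes are needed; 0 voted in favor. Not satisfied.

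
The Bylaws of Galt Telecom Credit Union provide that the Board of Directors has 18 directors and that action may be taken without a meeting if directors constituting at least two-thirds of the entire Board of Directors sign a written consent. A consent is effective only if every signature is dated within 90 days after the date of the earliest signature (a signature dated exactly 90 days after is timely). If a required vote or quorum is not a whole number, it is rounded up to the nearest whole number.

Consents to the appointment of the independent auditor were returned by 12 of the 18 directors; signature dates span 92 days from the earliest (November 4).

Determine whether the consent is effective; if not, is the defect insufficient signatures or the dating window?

Signatures required: at least two-thirds of 18 — 2/3 of 18 = 12, so 12 needed; 12 signed. Sufficient.
Dating window: the latest signature is 92 days after the earliest; the limit is 90 days. Outside the window.

Not effective — dating-window requirement not satisfied.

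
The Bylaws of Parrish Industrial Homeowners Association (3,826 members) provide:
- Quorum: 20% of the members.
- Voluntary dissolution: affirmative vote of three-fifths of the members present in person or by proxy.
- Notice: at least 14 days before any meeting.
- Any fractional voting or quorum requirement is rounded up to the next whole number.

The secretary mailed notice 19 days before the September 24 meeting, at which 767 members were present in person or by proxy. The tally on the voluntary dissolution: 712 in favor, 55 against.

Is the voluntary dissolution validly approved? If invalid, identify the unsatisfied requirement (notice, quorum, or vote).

Notice: 19 days given; 14 required. Satisfied.
Quorum: 20% of 3,826 = 765.20, rounded up to 766; 767 present. Satisfied.
Vote: requires three-fifths of those present (767); 3/5 of 767 = 460.20, rounded up to 461, so 461 needed; 712 in favor. Satisfied.

Valid — all requirements satisfied.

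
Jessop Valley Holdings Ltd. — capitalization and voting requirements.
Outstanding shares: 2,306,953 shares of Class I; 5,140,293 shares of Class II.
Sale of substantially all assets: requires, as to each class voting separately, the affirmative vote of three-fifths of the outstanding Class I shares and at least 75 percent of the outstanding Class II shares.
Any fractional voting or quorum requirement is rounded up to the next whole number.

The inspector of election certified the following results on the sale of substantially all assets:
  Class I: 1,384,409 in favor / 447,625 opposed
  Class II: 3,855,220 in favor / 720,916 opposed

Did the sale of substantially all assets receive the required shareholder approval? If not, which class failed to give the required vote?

Class I: 3/5 of 2306953 = 1384171.80, rounded up to 1384172; 1,384,172 required, 1,384,409 in favor — approved.
Class II: 3/4 of 5140293 = 3855219.75, rounded up to 3855220; 3,855,220 required, 3,855,220 in favor — approved.

Approved — every class gave the required vote.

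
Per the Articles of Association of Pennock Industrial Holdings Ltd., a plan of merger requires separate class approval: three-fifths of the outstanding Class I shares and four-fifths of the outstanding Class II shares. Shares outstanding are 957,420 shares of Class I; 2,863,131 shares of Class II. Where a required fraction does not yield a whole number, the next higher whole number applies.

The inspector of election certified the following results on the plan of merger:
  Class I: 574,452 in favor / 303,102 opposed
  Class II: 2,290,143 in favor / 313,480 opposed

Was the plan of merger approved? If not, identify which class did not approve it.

Class I: 3/5 of 957420 = 574452; 574,452 required, 574,452 in favor — approved.
Class II: 4/5 of 2863131 = 2290504.80, rounded up to 2290505; 2,290,505 required, 2,290,143 in favor — not approved.

Not approved — the Class II shares did not give the required vote.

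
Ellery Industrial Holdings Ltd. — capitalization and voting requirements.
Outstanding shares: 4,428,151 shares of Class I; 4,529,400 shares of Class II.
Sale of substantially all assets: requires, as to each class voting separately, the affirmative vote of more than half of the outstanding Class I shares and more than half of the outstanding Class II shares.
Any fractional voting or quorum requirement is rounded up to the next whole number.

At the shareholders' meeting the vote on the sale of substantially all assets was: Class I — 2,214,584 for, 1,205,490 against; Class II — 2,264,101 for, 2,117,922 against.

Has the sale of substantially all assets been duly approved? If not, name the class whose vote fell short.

Not approved — the Class II shares did not give the required vote.

Class I: a majority of 4428151 is 2214076; 2,214,076 required, 2,214,584 in favor — approved.
Class II: a majority of 4529400 is 2264701; 2,264,701 required, 2,264,101 in favor — not approved.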